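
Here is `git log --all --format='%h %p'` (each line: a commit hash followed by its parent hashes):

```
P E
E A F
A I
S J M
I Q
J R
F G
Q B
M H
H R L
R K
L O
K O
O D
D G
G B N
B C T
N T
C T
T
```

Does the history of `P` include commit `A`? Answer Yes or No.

Yes

Ancestors of P (commits reachable by following parents): {A, B, C, E, F, G, I, N, P, Q, T}.
A is in that set, so it is an ancestor of P.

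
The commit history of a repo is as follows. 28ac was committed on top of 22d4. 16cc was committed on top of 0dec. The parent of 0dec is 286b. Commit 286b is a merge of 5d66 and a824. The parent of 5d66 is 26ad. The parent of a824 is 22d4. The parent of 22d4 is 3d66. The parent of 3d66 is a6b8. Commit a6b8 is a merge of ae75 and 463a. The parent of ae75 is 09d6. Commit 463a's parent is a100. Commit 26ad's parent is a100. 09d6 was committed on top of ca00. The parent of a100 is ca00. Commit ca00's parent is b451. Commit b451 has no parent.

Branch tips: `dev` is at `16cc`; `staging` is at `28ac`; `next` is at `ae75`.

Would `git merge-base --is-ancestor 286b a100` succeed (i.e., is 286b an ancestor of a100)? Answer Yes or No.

No

Ancestors of a100: {a100, b451, ca00}.
286b is not in that set, so it is not an ancestor of a100.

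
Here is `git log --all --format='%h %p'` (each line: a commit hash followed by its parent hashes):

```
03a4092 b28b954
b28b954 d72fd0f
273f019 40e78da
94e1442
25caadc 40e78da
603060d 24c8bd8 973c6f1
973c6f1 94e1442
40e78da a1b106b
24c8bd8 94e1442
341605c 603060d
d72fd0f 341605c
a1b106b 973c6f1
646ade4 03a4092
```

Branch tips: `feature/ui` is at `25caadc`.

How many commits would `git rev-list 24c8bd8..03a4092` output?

6

Reachable from 03a4092: {03a4092, 24c8bd8, 341605c, 603060d, 94e1442, 973c6f1, b28b954, d72fd0f}.
Reachable from 24c8bd8: {24c8bd8, 94e1442}.
In 03a4092's history but not 24c8bd8's: {03a4092, 341605c, 603060d, 973c6f1, b28b954, d72fd0f} — 6 commits.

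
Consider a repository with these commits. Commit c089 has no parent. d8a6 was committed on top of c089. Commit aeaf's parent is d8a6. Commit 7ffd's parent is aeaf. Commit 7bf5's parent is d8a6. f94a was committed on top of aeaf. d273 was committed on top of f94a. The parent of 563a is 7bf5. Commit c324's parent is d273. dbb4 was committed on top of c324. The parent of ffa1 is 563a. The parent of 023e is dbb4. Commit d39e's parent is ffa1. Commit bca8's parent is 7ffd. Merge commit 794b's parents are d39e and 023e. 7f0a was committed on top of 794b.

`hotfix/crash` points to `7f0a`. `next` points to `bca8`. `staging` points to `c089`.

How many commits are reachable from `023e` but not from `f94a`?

4

Reachable from 023e: {023e, aeaf, c089, c324, d273, d8a6, dbb4, f94a}.
Reachable from f94a: {aeaf, c089, d8a6, f94a}.
In 023e's history but not f94a's: {023e, c324, d273, dbb4} — 4 commits.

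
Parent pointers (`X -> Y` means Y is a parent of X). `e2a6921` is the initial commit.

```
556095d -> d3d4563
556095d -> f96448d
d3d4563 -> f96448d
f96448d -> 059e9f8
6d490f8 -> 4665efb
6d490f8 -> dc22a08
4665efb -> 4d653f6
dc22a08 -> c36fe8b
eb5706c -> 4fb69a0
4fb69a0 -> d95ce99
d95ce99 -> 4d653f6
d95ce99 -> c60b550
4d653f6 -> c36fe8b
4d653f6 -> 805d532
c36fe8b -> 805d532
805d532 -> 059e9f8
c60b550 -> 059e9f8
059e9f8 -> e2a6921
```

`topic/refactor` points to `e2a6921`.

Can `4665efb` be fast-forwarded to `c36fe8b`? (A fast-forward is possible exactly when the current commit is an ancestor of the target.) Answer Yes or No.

A fast-forward from 4665efb to c36fe8b is possible iff 4665efb is an ancestor of c36fe8b.
Ancestors of c36fe8b: {059e9f8, 805d532, c36fe8b, e2a6921}.
4665efb is not among them, so fast-forward is not possible.

No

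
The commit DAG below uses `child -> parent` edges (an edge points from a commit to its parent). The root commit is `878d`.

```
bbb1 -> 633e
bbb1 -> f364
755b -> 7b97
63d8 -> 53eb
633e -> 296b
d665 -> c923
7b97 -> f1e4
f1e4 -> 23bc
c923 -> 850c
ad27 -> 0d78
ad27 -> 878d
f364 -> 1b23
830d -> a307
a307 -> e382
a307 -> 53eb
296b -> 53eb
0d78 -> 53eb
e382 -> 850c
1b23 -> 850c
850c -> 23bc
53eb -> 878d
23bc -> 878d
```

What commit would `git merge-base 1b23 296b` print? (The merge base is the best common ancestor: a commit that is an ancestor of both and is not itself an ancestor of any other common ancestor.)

878d

Ancestors of 1b23: {1b23, 23bc, 850c, 878d}.
Ancestors of 296b: {296b, 53eb, 878d}.
Common ancestors: {878d}.
The only common ancestor is 878d, so it is the merge base.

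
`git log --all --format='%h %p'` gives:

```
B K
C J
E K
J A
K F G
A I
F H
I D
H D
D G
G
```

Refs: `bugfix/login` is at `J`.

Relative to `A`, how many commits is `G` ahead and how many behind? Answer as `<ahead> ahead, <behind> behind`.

0 ahead, 3 behind

Reachable from G: {G}.
Reachable from A: {A, D, G, I}.
Only in G's history (ahead): {} — 0.
Only in A's history (behind): {A, D, I} — 3.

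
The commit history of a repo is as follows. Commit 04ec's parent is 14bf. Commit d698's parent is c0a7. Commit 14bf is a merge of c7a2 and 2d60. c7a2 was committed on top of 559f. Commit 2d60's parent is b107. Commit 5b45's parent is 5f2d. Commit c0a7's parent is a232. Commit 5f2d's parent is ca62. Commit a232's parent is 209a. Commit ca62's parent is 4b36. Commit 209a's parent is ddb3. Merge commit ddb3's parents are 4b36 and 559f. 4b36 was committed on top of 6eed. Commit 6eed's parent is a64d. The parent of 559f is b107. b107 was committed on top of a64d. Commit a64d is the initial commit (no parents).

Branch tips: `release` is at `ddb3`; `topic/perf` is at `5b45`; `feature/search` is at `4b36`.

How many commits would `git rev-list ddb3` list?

6

Walking parent pointers from ddb3: reachable set = {4b36, 559f, 6eed, a64d, b107, ddb3}.
That is 6 commits.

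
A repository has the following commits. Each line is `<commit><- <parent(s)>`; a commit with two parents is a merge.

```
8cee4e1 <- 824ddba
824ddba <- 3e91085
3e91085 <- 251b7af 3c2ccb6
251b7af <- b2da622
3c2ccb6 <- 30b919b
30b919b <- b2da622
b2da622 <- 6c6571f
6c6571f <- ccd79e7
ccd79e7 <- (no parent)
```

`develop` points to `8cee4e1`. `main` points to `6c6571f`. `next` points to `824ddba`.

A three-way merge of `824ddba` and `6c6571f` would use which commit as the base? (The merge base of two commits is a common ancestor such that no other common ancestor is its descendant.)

6c6571f

Ancestors of 824ddba: {251b7af, 30b919b, 3c2ccb6, 3e91085, 6c6571f, 824ddba, b2da622, ccd79e7}.
Ancestors of 6c6571f: {6c6571f, ccd79e7}.
Common ancestors: {6c6571f, ccd79e7}.
Among these, 6c6571f is not an ancestor of any other common ancestor — it is the merge base.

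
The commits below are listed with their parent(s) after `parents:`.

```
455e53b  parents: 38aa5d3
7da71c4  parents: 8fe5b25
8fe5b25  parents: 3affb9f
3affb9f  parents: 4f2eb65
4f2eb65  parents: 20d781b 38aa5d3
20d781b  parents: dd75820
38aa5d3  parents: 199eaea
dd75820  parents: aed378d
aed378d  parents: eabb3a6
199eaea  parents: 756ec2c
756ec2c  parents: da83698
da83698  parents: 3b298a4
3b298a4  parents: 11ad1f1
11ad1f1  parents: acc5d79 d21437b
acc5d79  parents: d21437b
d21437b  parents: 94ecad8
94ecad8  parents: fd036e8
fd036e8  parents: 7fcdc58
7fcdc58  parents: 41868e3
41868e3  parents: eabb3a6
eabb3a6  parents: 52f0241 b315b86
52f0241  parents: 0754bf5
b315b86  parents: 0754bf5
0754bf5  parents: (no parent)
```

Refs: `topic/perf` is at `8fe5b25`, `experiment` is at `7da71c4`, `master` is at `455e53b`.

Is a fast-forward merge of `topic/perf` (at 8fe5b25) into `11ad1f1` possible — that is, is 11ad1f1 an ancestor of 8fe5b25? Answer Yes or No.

Yes

A fast-forward from 11ad1f1 to 8fe5b25 is possible iff 11ad1f1 is an ancestor of 8fe5b25.
Ancestors of 8fe5b25: {0754bf5, 11ad1f1, 199eaea, 20d781b, 38aa5d3, 3affb9f, 3b298a4, 41868e3, 4f2eb65, 52f0241, 756ec2c, 7fcdc58, 8fe5b25, 94ecad8, acc5d79, aed378d, b315b86, d21437b, da83698, dd75820, eabb3a6, fd036e8}.
11ad1f1 is among them, so fast-forward is possible.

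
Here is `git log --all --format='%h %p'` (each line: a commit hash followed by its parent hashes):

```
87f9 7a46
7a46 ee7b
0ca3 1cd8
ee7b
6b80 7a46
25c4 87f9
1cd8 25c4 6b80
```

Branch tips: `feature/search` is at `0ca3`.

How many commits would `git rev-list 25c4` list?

Walking parent pointers from 25c4: reachable set = {25c4, 7a46, 87f9, ee7b}.
That is 4 commits.

4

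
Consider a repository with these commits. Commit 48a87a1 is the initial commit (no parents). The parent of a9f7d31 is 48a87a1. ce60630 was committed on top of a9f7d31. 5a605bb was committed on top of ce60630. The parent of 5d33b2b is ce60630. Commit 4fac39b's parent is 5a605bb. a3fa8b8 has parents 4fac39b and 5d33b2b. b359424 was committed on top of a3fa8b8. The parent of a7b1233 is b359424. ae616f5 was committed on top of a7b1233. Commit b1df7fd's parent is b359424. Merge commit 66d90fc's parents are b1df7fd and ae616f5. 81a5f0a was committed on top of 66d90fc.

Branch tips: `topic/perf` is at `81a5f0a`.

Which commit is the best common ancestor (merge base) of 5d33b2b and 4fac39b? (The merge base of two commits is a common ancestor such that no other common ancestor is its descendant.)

Ancestors of 5d33b2b: {48a87a1, 5d33b2b, a9f7d31, ce60630}.
Ancestors of 4fac39b: {48a87a1, 4fac39b, 5a605bb, a9f7d31, ce60630}.
Common ancestors: {48a87a1, a9f7d31, ce60630}.
Among these, ce60630 is not an ancestor of any other common ancestor — it is the merge base.

ce60630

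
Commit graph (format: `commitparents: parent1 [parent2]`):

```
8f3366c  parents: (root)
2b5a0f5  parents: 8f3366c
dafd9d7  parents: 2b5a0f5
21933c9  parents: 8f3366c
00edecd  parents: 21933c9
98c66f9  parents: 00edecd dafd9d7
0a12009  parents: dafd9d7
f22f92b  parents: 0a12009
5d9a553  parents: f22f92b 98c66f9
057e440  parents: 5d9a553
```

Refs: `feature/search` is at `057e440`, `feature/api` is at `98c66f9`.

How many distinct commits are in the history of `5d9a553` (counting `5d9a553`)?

Walking parent pointers from 5d9a553: reachable set = {00edecd, 0a12009, 21933c9, 2b5a0f5, 5d9a553, 8f3366c, 98c66f9, dafd9d7, f22f92b}.
That is 9 commits.

9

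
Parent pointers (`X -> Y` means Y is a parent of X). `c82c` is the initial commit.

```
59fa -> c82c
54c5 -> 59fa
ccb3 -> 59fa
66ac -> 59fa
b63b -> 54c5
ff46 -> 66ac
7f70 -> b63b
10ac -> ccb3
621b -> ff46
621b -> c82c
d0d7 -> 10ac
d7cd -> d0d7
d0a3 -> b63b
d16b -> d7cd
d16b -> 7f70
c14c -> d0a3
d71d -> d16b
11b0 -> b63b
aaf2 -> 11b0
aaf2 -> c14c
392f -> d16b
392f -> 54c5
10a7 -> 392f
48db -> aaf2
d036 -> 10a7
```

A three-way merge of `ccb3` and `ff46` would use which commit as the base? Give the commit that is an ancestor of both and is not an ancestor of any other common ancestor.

59fa

Ancestors of ccb3: {59fa, c82c, ccb3}.
Ancestors of ff46: {59fa, 66ac, c82c, ff46}.
Common ancestors: {59fa, c82c}.
Among these, 59fa is not an ancestor of any other common ancestor — it is the merge base.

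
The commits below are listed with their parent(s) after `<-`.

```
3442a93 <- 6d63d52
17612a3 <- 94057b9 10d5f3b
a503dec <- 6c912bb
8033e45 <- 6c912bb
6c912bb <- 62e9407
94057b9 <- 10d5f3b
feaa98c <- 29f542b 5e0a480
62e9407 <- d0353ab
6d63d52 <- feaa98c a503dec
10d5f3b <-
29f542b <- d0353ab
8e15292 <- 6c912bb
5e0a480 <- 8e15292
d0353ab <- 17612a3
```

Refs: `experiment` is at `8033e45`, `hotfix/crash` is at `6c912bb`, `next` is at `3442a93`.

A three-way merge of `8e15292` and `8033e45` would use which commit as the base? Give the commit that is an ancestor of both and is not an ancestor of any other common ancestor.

6c912bb

Ancestors of 8e15292: {10d5f3b, 17612a3, 62e9407, 6c912bb, 8e15292, 94057b9, d0353ab}.
Ancestors of 8033e45: {10d5f3b, 17612a3, 62e9407, 6c912bb, 8033e45, 94057b9, d0353ab}.
Common ancestors: {10d5f3b, 17612a3, 62e9407, 6c912bb, 94057b9, d0353ab}.
Among these, 6c912bb is not an ancestor of any other common ancestor — it is the merge base.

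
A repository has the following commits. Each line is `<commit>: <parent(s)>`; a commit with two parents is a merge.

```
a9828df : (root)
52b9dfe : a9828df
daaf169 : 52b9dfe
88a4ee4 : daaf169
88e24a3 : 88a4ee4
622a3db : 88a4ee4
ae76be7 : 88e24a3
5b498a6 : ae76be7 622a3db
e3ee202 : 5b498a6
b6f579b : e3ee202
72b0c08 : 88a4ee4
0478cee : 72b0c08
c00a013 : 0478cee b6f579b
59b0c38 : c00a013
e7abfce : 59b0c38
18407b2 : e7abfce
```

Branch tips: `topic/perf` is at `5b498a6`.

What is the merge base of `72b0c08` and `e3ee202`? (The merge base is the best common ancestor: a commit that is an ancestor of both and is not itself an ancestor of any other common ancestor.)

Ancestors of 72b0c08: {52b9dfe, 72b0c08, 88a4ee4, a9828df, daaf169}.
Ancestors of e3ee202: {52b9dfe, 5b498a6, 622a3db, 88a4ee4, 88e24a3, a9828df, ae76be7, daaf169, e3ee202}.
Common ancestors: {52b9dfe, 88a4ee4, a9828df, daaf169}.
Among these, 88a4ee4 is not an ancestor of any other common ancestor — it is the merge base.

88a4ee4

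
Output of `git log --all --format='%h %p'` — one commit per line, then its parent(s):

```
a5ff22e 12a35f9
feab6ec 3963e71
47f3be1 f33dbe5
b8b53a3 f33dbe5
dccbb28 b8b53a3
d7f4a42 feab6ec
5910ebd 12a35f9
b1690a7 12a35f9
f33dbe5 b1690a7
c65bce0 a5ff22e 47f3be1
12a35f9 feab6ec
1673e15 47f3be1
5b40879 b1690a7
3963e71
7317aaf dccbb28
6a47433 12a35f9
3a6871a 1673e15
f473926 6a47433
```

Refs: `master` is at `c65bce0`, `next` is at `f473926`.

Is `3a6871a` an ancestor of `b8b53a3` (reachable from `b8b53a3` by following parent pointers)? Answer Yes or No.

Ancestors of b8b53a3: {12a35f9, 3963e71, b1690a7, b8b53a3, f33dbe5, feab6ec}.
3a6871a is not in that set, so it is not an ancestor of b8b53a3.

No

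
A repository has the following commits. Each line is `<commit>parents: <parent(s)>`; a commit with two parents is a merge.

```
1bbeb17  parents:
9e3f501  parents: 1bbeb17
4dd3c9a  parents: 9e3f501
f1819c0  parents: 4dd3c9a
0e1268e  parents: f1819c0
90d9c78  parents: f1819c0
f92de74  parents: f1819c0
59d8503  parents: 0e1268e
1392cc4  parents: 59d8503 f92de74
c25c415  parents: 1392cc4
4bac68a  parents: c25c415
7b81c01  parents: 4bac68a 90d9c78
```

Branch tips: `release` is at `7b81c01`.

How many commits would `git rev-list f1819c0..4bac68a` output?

Reachable from 4bac68a: {0e1268e, 1392cc4, 1bbeb17, 4bac68a, 4dd3c9a, 59d8503, 9e3f501, c25c415, f1819c0, f92de74}.
Reachable from f1819c0: {1bbeb17, 4dd3c9a, 9e3f501, f1819c0}.
In 4bac68a's history but not f1819c0's: {0e1268e, 1392cc4, 4bac68a, 59d8503, c25c415, f92de74} — 6 commits.

6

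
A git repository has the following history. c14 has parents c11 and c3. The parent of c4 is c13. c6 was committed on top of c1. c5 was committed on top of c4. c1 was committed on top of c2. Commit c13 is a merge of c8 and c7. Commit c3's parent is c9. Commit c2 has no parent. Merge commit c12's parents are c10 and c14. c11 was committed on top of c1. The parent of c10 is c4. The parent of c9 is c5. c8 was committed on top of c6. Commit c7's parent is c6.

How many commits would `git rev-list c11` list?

Walking parent pointers from c11: reachable set = {c1, c11, c2}.
That is 3 commits.

3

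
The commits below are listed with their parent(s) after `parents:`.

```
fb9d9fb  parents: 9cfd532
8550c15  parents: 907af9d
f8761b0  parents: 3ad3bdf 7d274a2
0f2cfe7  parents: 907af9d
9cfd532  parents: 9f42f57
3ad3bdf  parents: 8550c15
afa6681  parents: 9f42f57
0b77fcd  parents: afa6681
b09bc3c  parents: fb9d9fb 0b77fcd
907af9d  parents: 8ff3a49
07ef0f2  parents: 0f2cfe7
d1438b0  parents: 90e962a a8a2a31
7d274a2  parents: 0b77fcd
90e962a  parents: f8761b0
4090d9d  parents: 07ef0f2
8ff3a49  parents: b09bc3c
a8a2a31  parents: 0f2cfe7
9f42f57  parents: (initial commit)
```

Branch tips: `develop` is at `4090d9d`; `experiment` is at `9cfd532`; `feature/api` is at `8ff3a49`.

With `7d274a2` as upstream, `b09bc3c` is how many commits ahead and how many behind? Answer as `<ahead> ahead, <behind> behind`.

3 ahead, 1 behind

Reachable from b09bc3c: {0b77fcd, 9cfd532, 9f42f57, afa6681, b09bc3c, fb9d9fb}.
Reachable from 7d274a2: {0b77fcd, 7d274a2, 9f42f57, afa6681}.
Only in b09bc3c's history (ahead): {9cfd532, b09bc3c, fb9d9fb} — 3.
Only in 7d274a2's history (behind): {7d274a2} — 1.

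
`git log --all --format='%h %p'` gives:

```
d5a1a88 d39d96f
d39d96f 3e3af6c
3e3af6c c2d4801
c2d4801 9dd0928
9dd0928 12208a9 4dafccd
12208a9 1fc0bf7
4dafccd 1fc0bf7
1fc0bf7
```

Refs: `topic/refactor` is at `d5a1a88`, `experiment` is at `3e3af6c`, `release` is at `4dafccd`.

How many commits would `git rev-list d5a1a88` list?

Walking parent pointers from d5a1a88: reachable set = {12208a9, 1fc0bf7, 3e3af6c, 4dafccd, 9dd0928, c2d4801, d39d96f, d5a1a88}.
That is 8 commits.

8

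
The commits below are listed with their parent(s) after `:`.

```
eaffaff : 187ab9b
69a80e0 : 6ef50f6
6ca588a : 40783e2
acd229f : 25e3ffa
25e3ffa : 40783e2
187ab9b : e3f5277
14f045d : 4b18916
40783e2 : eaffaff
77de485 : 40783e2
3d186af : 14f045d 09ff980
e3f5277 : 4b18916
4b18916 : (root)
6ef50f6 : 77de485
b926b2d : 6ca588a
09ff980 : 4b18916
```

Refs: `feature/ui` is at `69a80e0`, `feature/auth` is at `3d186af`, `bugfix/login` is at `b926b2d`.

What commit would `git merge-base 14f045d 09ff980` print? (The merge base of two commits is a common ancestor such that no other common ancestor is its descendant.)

4b18916

Ancestors of 14f045d: {14f045d, 4b18916}.
Ancestors of 09ff980: {09ff980, 4b18916}.
Common ancestors: {4b18916}.
The only common ancestor is 4b18916, so it is the merge base.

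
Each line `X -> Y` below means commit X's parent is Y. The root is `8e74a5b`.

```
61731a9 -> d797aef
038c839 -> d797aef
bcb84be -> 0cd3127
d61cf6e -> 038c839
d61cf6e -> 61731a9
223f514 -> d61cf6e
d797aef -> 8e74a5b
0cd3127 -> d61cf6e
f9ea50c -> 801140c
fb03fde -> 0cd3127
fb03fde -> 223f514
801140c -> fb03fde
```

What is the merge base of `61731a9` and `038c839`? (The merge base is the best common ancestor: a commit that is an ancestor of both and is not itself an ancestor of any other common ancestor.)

d797aef

Ancestors of 61731a9: {61731a9, 8e74a5b, d797aef}.
Ancestors of 038c839: {038c839, 8e74a5b, d797aef}.
Common ancestors: {8e74a5b, d797aef}.
Among these, d797aef is not an ancestor of any other common ancestor — it is the merge base.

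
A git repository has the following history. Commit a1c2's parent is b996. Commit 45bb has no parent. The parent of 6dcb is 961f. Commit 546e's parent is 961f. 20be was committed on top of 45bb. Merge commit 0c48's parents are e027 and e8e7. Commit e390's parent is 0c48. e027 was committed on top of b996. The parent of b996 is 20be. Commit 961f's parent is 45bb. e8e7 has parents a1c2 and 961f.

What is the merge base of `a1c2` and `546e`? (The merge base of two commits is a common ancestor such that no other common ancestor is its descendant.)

45bb

Ancestors of a1c2: {20be, 45bb, a1c2, b996}.
Ancestors of 546e: {45bb, 546e, 961f}.
Common ancestors: {45bb}.
The only common ancestor is 45bb, so it is the merge base.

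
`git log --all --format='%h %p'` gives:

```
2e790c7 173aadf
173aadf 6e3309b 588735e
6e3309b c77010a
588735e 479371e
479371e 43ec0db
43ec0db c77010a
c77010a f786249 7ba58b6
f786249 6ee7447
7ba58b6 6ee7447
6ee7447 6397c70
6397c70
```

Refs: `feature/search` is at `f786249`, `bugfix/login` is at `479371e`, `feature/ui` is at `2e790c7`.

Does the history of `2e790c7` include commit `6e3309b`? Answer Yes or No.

Ancestors of 2e790c7 (commits reachable by following parents): {173aadf, 2e790c7, 43ec0db, 479371e, 588735e, 6397c70, 6e3309b, 6ee7447, 7ba58b6, c77010a, f786249}.
6e3309b is in that set, so it is an ancestor of 2e790c7.

Yes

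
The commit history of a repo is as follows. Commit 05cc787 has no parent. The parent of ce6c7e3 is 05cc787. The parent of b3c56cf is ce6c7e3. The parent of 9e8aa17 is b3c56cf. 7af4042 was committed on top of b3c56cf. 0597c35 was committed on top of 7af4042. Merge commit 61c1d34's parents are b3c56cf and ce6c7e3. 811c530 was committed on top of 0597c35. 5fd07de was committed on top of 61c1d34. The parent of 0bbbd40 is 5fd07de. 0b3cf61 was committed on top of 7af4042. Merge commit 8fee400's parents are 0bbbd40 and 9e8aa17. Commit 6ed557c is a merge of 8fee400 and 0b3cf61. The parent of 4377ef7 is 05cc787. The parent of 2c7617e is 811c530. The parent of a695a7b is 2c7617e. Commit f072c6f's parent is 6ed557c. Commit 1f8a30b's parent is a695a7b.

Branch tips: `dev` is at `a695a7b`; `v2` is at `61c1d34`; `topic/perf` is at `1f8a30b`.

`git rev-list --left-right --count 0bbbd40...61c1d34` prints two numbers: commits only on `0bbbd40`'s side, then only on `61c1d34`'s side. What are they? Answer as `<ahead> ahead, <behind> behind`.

Reachable from 0bbbd40: {05cc787, 0bbbd40, 5fd07de, 61c1d34, b3c56cf, ce6c7e3}.
Reachable from 61c1d34: {05cc787, 61c1d34, b3c56cf, ce6c7e3}.
Only in 0bbbd40's history (ahead): {0bbbd40, 5fd07de} — 2.
Only in 61c1d34's history (behind): {} — 0.

2 ahead, 0 behind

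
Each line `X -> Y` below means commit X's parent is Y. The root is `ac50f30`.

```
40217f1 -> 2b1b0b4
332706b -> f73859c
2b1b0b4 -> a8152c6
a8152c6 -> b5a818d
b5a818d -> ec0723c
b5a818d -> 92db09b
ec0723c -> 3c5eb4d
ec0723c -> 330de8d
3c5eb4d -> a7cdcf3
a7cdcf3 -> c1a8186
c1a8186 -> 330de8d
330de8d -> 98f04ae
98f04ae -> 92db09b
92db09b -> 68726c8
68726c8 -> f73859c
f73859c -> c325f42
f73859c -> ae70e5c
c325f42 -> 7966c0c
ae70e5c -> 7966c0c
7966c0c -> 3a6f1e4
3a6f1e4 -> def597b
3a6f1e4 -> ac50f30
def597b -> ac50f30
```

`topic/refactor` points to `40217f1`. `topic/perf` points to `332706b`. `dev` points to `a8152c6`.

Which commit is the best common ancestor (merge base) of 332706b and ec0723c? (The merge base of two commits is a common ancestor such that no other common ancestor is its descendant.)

Ancestors of 332706b: {332706b, 3a6f1e4, 7966c0c, ac50f30, ae70e5c, c325f42, def597b, f73859c}.
Ancestors of ec0723c: {330de8d, 3a6f1e4, 3c5eb4d, 68726c8, 7966c0c, 92db09b, 98f04ae, a7cdcf3, ac50f30, ae70e5c, c1a8186, c325f42, def597b, ec0723c, f73859c}.
Common ancestors: {3a6f1e4, 7966c0c, ac50f30, ae70e5c, c325f42, def597b, f73859c}.
Among these, f73859c is not an ancestor of any other common ancestor — it is the merge base.

f73859c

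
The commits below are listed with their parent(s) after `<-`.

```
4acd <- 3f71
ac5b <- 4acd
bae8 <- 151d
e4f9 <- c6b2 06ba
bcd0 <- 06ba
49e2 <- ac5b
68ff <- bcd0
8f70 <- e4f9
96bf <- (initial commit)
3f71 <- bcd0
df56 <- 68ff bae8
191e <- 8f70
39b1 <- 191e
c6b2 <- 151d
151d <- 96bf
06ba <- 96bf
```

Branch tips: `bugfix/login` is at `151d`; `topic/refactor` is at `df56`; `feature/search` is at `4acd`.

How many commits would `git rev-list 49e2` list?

7

Walking parent pointers from 49e2: reachable set = {06ba, 3f71, 49e2, 4acd, 96bf, ac5b, bcd0}.
That is 7 commits.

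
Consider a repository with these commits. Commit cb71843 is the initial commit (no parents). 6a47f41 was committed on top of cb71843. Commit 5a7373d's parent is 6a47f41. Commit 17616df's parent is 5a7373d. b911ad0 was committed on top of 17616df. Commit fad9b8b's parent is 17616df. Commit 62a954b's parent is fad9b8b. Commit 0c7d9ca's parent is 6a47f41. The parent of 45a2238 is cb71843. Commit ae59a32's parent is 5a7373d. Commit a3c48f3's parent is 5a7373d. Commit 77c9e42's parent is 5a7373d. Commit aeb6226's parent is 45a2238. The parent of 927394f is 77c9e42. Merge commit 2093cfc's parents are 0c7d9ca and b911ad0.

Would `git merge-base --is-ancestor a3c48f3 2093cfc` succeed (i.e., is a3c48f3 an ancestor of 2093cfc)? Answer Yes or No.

Ancestors of 2093cfc: {0c7d9ca, 17616df, 2093cfc, 5a7373d, 6a47f41, b911ad0, cb71843}.
a3c48f3 is not in that set, so it is not an ancestor of 2093cfc.

No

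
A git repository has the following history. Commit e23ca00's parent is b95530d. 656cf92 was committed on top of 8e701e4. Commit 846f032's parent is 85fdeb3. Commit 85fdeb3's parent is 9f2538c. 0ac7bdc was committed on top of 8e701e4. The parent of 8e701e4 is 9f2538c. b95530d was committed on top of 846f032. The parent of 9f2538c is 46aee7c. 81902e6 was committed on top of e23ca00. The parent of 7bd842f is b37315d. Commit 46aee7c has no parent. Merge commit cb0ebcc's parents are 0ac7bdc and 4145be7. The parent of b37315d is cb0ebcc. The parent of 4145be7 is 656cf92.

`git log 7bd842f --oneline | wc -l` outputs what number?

9

Walking parent pointers from 7bd842f: reachable set = {0ac7bdc, 4145be7, 46aee7c, 656cf92, 7bd842f, 8e701e4, 9f2538c, b37315d, cb0ebcc}.
That is 9 commits.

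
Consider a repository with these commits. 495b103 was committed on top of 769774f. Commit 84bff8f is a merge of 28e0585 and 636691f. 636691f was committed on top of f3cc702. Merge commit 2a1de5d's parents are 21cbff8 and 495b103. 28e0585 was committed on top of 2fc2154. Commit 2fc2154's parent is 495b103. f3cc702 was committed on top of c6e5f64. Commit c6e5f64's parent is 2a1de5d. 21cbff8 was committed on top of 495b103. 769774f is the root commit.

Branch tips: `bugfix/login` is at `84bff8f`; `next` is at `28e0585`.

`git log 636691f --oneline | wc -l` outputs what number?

7

Walking parent pointers from 636691f: reachable set = {21cbff8, 2a1de5d, 495b103, 636691f, 769774f, c6e5f64, f3cc702}.
That is 7 commits.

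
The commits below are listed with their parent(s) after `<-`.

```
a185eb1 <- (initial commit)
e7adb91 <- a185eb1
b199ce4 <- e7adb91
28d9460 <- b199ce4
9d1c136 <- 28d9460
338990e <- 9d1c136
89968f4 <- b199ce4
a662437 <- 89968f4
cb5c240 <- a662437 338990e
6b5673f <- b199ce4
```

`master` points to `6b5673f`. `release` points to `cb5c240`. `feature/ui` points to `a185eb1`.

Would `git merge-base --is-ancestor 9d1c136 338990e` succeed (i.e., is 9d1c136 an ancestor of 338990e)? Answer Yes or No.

Ancestors of 338990e (commits reachable by following parents): {28d9460, 338990e, 9d1c136, a185eb1, b199ce4, e7adb91}.
9d1c136 is in that set, so it is an ancestor of 338990e.

Yes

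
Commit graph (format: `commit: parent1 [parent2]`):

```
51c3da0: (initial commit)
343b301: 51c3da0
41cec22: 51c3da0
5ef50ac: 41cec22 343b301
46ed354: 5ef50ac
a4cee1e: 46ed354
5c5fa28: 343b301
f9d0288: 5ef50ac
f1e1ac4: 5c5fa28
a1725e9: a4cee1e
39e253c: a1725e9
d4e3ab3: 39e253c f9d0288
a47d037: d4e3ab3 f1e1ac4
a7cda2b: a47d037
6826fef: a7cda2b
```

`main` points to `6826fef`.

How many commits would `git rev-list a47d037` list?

13

Walking parent pointers from a47d037: reachable set = {343b301, 39e253c, 41cec22, 46ed354, 51c3da0, 5c5fa28, 5ef50ac, a1725e9, a47d037, a4cee1e, d4e3ab3, f1e1ac4, f9d0288}.
That is 13 commits.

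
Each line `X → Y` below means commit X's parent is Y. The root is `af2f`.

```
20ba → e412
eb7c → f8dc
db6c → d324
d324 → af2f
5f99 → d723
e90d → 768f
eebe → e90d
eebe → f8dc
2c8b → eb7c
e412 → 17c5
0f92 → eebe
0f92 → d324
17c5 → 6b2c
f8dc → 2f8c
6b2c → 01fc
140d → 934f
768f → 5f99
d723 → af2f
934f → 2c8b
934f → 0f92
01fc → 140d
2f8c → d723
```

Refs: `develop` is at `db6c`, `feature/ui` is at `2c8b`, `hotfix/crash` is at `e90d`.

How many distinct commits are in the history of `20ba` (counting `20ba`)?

Walking parent pointers from 20ba: reachable set = {01fc, 0f92, 140d, 17c5, 20ba, 2c8b, 2f8c, 5f99, 6b2c, 768f, 934f, af2f, d324, d723, e412, e90d, eb7c, eebe, f8dc}.
That is 19 commits.

19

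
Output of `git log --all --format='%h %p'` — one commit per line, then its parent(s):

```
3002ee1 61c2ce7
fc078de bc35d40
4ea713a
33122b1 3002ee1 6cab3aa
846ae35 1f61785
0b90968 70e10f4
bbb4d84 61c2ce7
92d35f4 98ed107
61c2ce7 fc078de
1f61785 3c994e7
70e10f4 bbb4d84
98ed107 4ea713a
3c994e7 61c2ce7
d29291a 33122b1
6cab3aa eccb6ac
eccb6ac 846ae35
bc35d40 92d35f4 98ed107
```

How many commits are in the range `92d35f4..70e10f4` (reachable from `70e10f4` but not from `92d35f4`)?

5

Reachable from 70e10f4: {4ea713a, 61c2ce7, 70e10f4, 92d35f4, 98ed107, bbb4d84, bc35d40, fc078de}.
Reachable from 92d35f4: {4ea713a, 92d35f4, 98ed107}.
In 70e10f4's history but not 92d35f4's: {61c2ce7, 70e10f4, bbb4d84, bc35d40, fc078de} — 5 commits.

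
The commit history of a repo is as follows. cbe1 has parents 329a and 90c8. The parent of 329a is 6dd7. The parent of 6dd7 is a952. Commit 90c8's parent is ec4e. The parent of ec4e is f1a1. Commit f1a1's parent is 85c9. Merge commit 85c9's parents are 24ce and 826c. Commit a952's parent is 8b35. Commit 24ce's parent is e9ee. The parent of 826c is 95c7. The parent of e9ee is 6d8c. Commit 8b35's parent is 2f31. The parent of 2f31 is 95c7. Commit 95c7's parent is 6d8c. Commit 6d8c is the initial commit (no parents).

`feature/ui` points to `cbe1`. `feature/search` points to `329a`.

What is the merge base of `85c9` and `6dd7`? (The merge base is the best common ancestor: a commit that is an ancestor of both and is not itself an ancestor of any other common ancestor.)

Ancestors of 85c9: {24ce, 6d8c, 826c, 85c9, 95c7, e9ee}.
Ancestors of 6dd7: {2f31, 6d8c, 6dd7, 8b35, 95c7, a952}.
Common ancestors: {6d8c, 95c7}.
Among these, 95c7 is not an ancestor of any other common ancestor — it is the merge base.

95c7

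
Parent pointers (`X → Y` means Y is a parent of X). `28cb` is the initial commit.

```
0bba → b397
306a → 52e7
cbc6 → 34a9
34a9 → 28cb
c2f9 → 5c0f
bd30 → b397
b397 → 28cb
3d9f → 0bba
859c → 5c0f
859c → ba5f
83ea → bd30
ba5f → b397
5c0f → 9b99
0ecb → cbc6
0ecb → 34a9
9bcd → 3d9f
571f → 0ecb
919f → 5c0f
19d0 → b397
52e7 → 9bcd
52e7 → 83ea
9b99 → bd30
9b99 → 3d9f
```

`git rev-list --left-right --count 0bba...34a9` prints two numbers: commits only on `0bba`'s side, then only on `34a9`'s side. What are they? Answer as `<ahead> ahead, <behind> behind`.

2 ahead, 1 behind

Reachable from 0bba: {0bba, 28cb, b397}.
Reachable from 34a9: {28cb, 34a9}.
Only in 0bba's history (ahead): {0bba, b397} — 2.
Only in 34a9's history (behind): {34a9} — 1.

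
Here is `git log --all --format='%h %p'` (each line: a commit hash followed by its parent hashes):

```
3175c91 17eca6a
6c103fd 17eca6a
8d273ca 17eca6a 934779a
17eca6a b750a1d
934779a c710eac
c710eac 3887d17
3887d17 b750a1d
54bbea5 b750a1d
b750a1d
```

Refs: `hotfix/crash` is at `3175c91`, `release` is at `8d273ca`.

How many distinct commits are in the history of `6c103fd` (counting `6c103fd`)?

Walking parent pointers from 6c103fd: reachable set = {17eca6a, 6c103fd, b750a1d}.
That is 3 commits.

3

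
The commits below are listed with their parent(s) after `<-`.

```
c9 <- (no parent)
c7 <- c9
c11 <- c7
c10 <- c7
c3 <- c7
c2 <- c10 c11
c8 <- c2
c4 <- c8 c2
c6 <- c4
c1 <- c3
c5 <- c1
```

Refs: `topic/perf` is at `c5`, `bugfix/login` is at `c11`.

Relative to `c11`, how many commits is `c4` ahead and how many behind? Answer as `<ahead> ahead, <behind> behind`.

4 ahead, 0 behind

Reachable from c4: {c10, c11, c2, c4, c7, c8, c9}.
Reachable from c11: {c11, c7, c9}.
Only in c4's history (ahead): {c10, c2, c4, c8} — 4.
Only in c11's history (behind): {} — 0.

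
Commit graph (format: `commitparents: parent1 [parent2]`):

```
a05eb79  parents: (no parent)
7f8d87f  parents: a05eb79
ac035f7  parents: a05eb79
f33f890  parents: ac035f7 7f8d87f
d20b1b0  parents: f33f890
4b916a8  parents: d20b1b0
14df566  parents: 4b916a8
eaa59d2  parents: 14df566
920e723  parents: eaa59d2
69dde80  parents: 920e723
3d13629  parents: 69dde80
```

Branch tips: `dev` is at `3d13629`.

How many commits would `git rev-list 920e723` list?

9

Walking parent pointers from 920e723: reachable set = {14df566, 4b916a8, 7f8d87f, 920e723, a05eb79, ac035f7, d20b1b0, eaa59d2, f33f890}.
That is 9 commits.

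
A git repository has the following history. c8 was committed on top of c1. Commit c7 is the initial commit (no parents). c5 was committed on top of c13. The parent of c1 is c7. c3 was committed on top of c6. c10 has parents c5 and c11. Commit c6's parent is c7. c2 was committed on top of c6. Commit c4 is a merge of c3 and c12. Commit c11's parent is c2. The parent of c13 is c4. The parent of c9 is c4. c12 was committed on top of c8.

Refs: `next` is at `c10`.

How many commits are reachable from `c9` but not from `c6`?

6

Reachable from c9: {c1, c12, c3, c4, c6, c7, c8, c9}.
Reachable from c6: {c6, c7}.
In c9's history but not c6's: {c1, c12, c3, c4, c8, c9} — 6 commits.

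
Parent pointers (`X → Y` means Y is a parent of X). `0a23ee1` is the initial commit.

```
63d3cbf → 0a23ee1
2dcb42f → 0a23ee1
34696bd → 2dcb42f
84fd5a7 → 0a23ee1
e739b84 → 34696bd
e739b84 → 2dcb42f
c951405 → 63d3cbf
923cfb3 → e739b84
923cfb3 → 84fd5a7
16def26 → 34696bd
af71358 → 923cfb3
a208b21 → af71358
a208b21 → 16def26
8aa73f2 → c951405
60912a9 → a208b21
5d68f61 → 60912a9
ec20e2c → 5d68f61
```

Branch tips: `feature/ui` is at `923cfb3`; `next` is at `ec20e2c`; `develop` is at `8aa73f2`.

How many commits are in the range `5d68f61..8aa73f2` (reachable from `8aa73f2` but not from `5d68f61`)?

Reachable from 8aa73f2: {0a23ee1, 63d3cbf, 8aa73f2, c951405}.
Reachable from 5d68f61: {0a23ee1, 16def26, 2dcb42f, 34696bd, 5d68f61, 60912a9, 84fd5a7, 923cfb3, a208b21, af71358, e739b84}.
In 8aa73f2's history but not 5d68f61's: {63d3cbf, 8aa73f2, c951405} — 3 commits.

3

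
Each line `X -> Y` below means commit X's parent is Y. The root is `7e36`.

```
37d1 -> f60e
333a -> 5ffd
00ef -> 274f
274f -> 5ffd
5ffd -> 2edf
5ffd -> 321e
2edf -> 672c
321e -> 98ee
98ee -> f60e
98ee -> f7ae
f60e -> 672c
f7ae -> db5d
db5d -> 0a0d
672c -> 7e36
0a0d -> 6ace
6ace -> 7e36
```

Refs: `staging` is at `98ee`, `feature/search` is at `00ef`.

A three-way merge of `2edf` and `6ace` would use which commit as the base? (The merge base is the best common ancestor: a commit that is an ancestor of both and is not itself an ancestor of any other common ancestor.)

7e36

Ancestors of 2edf: {2edf, 672c, 7e36}.
Ancestors of 6ace: {6ace, 7e36}.
Common ancestors: {7e36}.
The only common ancestor is 7e36, so it is the merge base.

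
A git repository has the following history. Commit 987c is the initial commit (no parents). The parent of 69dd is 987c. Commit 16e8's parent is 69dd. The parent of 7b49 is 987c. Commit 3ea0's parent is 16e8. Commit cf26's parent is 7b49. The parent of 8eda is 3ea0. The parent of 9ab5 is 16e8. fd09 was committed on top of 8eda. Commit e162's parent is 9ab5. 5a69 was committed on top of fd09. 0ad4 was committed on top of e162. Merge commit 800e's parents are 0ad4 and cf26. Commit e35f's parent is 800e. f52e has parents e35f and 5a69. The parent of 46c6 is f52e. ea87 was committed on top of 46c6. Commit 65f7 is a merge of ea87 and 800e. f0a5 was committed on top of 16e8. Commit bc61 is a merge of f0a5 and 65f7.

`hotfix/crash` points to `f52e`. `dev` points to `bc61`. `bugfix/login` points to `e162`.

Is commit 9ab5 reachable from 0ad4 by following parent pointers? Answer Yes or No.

Ancestors of 0ad4 (commits reachable by following parents): {0ad4, 16e8, 69dd, 987c, 9ab5, e162}.
9ab5 is in that set, so it is an ancestor of 0ad4.

Yes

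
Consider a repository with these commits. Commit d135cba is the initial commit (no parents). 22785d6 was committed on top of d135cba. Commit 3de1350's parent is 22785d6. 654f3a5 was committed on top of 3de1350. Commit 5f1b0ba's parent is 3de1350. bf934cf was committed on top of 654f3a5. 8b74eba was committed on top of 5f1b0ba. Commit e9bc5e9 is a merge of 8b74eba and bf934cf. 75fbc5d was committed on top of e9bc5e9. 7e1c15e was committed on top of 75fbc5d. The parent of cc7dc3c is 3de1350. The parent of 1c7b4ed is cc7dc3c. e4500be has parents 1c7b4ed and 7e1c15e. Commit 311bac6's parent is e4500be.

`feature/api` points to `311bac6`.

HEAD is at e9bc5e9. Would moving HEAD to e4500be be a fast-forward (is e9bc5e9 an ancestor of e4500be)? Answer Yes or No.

A fast-forward from e9bc5e9 to e4500be is possible iff e9bc5e9 is an ancestor of e4500be.
Ancestors of e4500be: {1c7b4ed, 22785d6, 3de1350, 5f1b0ba, 654f3a5, 75fbc5d, 7e1c15e, 8b74eba, bf934cf, cc7dc3c, d135cba, e4500be, e9bc5e9}.
e9bc5e9 is among them, so fast-forward is possible.

Yes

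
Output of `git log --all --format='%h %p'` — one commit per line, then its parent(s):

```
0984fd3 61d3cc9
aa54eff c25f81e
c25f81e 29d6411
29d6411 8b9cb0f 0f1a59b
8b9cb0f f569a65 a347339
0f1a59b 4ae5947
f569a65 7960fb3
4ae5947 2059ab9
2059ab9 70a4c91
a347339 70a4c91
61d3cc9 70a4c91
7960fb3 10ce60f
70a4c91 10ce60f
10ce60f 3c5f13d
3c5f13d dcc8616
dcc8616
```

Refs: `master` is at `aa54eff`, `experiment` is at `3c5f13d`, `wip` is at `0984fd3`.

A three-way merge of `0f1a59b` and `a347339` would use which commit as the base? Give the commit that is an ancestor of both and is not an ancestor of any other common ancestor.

70a4c91

Ancestors of 0f1a59b: {0f1a59b, 10ce60f, 2059ab9, 3c5f13d, 4ae5947, 70a4c91, dcc8616}.
Ancestors of a347339: {10ce60f, 3c5f13d, 70a4c91, a347339, dcc8616}.
Common ancestors: {10ce60f, 3c5f13d, 70a4c91, dcc8616}.
Among these, 70a4c91 is not an ancestor of any other common ancestor — it is the merge base.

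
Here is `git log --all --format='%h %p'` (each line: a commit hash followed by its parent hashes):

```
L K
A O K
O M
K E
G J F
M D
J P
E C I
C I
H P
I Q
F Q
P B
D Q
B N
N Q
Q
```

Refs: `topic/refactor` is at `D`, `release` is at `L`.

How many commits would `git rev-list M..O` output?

1

Reachable from O: {D, M, O, Q}.
Reachable from M: {D, M, Q}.
In O's history but not M's: {O} — 1 commit.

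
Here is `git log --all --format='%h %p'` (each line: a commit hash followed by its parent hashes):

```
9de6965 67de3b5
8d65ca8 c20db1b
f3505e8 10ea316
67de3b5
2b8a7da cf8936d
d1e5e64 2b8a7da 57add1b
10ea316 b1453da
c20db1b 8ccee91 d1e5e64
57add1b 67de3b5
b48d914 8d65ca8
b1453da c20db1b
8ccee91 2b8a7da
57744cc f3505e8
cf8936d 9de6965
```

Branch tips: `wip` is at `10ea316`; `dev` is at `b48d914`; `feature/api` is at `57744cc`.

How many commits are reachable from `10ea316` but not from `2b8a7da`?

Reachable from 10ea316: {10ea316, 2b8a7da, 57add1b, 67de3b5, 8ccee91, 9de6965, b1453da, c20db1b, cf8936d, d1e5e64}.
Reachable from 2b8a7da: {2b8a7da, 67de3b5, 9de6965, cf8936d}.
In 10ea316's history but not 2b8a7da's: {10ea316, 57add1b, 8ccee91, b1453da, c20db1b, d1e5e64} — 6 commits.

6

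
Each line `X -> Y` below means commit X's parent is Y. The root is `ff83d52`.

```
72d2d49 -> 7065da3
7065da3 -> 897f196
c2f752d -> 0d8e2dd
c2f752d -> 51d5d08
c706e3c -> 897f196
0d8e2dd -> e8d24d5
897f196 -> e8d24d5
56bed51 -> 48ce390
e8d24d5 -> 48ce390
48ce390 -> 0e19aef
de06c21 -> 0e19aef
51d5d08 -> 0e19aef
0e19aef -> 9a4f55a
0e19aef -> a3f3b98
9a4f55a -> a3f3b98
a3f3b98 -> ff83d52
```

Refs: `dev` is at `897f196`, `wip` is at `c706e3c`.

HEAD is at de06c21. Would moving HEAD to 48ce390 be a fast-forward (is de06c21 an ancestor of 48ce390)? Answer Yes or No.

No

A fast-forward from de06c21 to 48ce390 is possible iff de06c21 is an ancestor of 48ce390.
Ancestors of 48ce390: {0e19aef, 48ce390, 9a4f55a, a3f3b98, ff83d52}.
de06c21 is not among them, so fast-forward is not possible.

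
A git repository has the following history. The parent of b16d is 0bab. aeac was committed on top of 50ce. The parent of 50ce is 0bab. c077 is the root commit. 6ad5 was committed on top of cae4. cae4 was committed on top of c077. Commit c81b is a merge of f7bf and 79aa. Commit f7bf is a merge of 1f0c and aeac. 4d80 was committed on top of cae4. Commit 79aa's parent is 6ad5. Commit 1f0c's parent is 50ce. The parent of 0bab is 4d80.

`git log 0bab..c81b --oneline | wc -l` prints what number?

Reachable from c81b: {0bab, 1f0c, 4d80, 50ce, 6ad5, 79aa, aeac, c077, c81b, cae4, f7bf}.
Reachable from 0bab: {0bab, 4d80, c077, cae4}.
In c81b's history but not 0bab's: {1f0c, 50ce, 6ad5, 79aa, aeac, c81b, f7bf} — 7 commits.

7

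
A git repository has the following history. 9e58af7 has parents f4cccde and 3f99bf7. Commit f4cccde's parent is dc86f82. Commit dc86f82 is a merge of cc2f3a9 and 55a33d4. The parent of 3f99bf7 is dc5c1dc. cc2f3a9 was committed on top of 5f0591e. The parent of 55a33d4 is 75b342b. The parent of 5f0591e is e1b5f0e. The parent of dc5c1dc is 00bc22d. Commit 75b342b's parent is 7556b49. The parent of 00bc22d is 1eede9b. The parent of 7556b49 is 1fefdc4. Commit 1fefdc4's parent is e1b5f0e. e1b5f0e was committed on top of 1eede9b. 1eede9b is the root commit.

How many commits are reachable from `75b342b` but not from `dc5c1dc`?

4

Reachable from 75b342b: {1eede9b, 1fefdc4, 7556b49, 75b342b, e1b5f0e}.
Reachable from dc5c1dc: {00bc22d, 1eede9b, dc5c1dc}.
In 75b342b's history but not dc5c1dc's: {1fefdc4, 7556b49, 75b342b, e1b5f0e} — 4 commits.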